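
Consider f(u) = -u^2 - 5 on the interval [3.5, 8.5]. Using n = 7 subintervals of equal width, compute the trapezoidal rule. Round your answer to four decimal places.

-215.8418

Δu = (8.5 − 3.5)/7 = 5/7.
f(3.5) = -17.25, f(59/14) = -4461/196, f(69/14) = -5741/196, f(79/14) = -7221/196, f(89/14) = -8901/196, f(99/14) = -10781/196, f(109/14) = -12861/196, f(8.5) = -77.25.
T_7 = (Δu/2)·[f(u_0) + 2f(u_1) + ... + 2f(u_{6}) + f(u_7)].
Sum ≈ -215.8418.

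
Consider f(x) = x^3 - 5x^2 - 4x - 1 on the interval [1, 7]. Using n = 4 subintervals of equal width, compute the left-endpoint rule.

Δx = (7 − 1)/4 = 1.5.
Left endpoints: 1, 2.5, 4, 5.5.
f(1) = -9, f(2.5) = -26.625, f(4) = -33, f(5.5) = -7.875.
Sum = Δx · [f(1) + f(2.5) + f(4) + f(5.5)].
Sum = -114.75.

-114.75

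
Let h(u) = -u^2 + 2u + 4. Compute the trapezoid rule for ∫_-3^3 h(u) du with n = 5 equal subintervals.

4.56

Δu = (3 − (-3))/5 = 1.2.
h(-3) = -11, h(-1.8) = -2.84, h(-0.6) = 2.44, h(0.6) = 4.84, h(1.8) = 4.36, h(3) = 1.
T_5 = (Δu/2)·[h(u_0) + 2h(u_1) + ... + 2h(u_{4}) + h(u_5)].
Sum = 4.56.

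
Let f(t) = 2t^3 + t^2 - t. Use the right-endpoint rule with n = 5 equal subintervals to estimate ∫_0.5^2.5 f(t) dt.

Δt = (2.5 − 0.5)/5 = 0.4.
Right endpoints: 0.9, 1.3, 1.7, 2.1, 2.5.
f(0.9) = 1.368, f(1.3) = 4.784, f(1.7) = 11.016, f(2.1) = 20.832, f(2.5) = 35.
Sum = Δt · [f(0.9) + f(1.3) + f(1.7) + f(2.1) + f(2.5)].
Sum = 29.2.

29.2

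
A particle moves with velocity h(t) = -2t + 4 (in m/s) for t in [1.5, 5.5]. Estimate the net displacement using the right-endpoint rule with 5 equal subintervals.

-15.2

Δt = (5.5 − 1.5)/5 = 0.8.
Right endpoints: 2.3, 3.1, 3.9, 4.7, 5.5.
h(2.3) = -0.6, h(3.1) = -2.2, h(3.9) = -3.8, h(4.7) = -5.4, h(5.5) = -7.
Sum = Δt · [h(2.3) + h(3.1) + h(3.9) + h(4.7) + h(5.5)].
Sum = -15.2.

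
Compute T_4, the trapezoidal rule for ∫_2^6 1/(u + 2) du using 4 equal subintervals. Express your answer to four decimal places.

0.6970

Δu = (6 − 2)/4 = 1.
f(2) = 0.25, f(3) = 0.2, f(4) = 1/6, f(5) = 1/7, f(6) = 0.125.
T_4 = (Δu/2)·[f(u_0) + 2f(u_1) + 2f(u_2) + 2f(u_3) + f(u_4)].
Sum ≈ 0.6970.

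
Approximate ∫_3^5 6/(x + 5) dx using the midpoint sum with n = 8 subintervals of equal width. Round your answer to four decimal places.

1.3388

Δx = (5 − 3)/8 = 0.25.
Midpoints: 3.125, 3.375, 3.625, 3.875, 4.125, 4.375, 4.625, 4.875.
f(3.125) = 48/65, f(3.375) = 48/67, f(3.625) = 16/23, f(3.875) = 48/71, f(4.125) = 48/73, f(4.375) = 0.64, f(4.625) = 48/77, f(4.875) = 48/79.
Sum = Δx · [f(3.125) + f(3.375) + f(3.625) + ...].
Sum ≈ 1.3388.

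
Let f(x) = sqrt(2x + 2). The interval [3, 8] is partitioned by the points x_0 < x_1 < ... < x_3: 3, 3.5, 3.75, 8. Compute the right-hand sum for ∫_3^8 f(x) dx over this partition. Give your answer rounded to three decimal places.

Subinterval widths: 0.5, 0.25, 4.25.
Right endpoints: 3.5, 3.75, 8.
f(3.5) ≈ 3.000, f(3.75) ≈ 3.082, f(8) ≈ 4.243.
Sum = Σ Δx_i · f(x_i).
Sum ≈ 20.302.

20.302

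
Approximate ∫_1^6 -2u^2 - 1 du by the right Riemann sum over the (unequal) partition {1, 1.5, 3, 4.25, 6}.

Subinterval widths: 0.5, 1.5, 1.25, 1.75.
Right endpoints: 1.5, 3, 4.25, 6.
f(1.5) = -5.5, f(3) = -19, f(4.25) = -37.125, f(6) = -73.
Sum = Σ Δu_i · f(u_i).
Sum = -205.40625.

-205.40625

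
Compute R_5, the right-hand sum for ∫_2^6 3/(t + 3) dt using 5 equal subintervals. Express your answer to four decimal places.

1.6611

Δt = (6 − 2)/5 = 0.8.
Right endpoints: 2.8, 3.6, 4.4, 5.2, 6.
f(2.8) = 15/29, f(3.6) = 5/11, f(4.4) = 15/37, f(5.2) = 15/41, f(6) = 1/3.
Sum = Δt · [f(2.8) + f(3.6) + f(4.4) + f(5.2) + f(6)].
Sum ≈ 1.6611.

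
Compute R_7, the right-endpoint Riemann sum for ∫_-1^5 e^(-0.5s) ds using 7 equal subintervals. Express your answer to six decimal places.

2.509669

Δs = (5 − (-1))/7 = 6/7.
Right endpoints: -1/7, 5/7, 11/7, 17/7, 23/7, 29/7, 5.
f(-1/7) ≈ 1.074041, f(5/7) ≈ 0.699673, f(11/7) ≈ 0.455794, f(17/7) ≈ 0.296922, f(23/7) ≈ 0.193427, f(29/7) ≈ 0.126006, f(5) ≈ 0.082085.
Sum = Δs · [f(-1/7) + f(5/7) + f(11/7) + ...].
Sum ≈ 2.509669.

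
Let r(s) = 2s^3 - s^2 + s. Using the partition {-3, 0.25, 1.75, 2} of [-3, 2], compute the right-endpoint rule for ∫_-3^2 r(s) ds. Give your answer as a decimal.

Subinterval widths: 3.25, 1.5, 0.25.
Right endpoints: 0.25, 1.75, 2.
r(0.25) = 0.21875, r(1.75) = 9.40625, r(2) = 14.
Sum = Σ Δs_i · r(s_i).
Sum = 18.3203125.

18.3203125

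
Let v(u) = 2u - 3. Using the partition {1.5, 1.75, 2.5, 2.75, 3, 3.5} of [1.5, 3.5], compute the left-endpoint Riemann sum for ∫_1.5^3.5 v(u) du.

3

Subinterval widths: 0.25, 0.75, 0.25, 0.25, 0.5.
Left endpoints: 1.5, 1.75, 2.5, 2.75, 3.
v(1.5) = 0, v(1.75) = 0.5, v(2.5) = 2, v(2.75) = 2.5, v(3) = 3.
Sum = Σ Δu_i · v(u_i).
Sum = 3.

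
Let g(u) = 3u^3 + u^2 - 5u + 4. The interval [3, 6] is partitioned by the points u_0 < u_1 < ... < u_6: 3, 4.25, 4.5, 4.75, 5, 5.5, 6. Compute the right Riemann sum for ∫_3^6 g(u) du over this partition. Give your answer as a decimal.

Subinterval widths: 1.25, 0.25, 0.25, 0.25, 0.5, 0.5.
Right endpoints: 4.25, 4.5, 4.75, 5, 5.5, 6.
g(4.25) = 231.109375, g(4.5) = 275.125, g(4.75) = 324.328125, g(5) = 379, g(5.5) = 505.875, g(6) = 658.
Sum = Σ Δu_i · g(u_i).
Sum = 1115.4375.

1115.4375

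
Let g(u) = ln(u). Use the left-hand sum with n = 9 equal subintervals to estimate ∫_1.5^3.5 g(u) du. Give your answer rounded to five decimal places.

1.68076

Δu = (3.5 − 1.5)/9 = 2/9.
Left endpoints: 1.5, 31/18, 35/18, 13/6, 43/18, 47/18, 17/6, 55/18, 59/18.
g(1.5) ≈ 0.40547, g(31/18) ≈ 0.54362, g(35/18) ≈ 0.66498, g(13/6) ≈ 0.77319, g(43/18) ≈ 0.87083, g(47/18) ≈ 0.95978, g(17/6) ≈ 1.04145, g(55/18) ≈ 1.11696, g(59/18) ≈ 1.18717.
Sum = Δu · [g(1.5) + g(31/18) + g(35/18) + ...].
Sum ≈ 1.68076.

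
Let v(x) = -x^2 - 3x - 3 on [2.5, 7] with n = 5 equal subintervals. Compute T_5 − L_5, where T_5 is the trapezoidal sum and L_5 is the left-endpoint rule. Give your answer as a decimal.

-25.3125

T_5 = -187.3575.
L_5 = -162.045.
T_5 − L_5 = -25.3125.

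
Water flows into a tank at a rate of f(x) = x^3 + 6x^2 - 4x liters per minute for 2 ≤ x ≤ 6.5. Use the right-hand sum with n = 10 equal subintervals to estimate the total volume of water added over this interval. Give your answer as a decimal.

Δx = (6.5 − 2)/10 = 0.45.
Right endpoints: 2.45, 2.9, 3.35, 3.8, 4.25, 4.7, 5.15, 5.6, 6.05, 6.5.
f(2.45) = 40.921125, f(2.9) = 63.249, f(3.35) = 91.530375, f(3.8) = 126.312, f(4.25) = 168.140625, f(4.7) = 217.563, f(5.15) = 275.125875, f(5.6) = 341.376, f(6.05) = 416.860125, f(6.5) = 502.125.
Sum = Δx · [f(2.45) + f(2.9) + f(3.35) + ...].
Sum = 1009.44140625.

1009.44140625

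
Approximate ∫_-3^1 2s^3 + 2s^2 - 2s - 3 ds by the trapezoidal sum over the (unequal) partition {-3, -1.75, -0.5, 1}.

Subinterval widths: 1.25, 1.25, 1.5.
f(-3) = -33, f(-1.75) = -4.09375, f(-0.5) = -1.75, f(1) = -1.
On each subinterval the trapezoid contributes (Δs_i/2)·[f(s_{i-1}) + f(s_i)].
Sum = -28.8984375.

-28.8984375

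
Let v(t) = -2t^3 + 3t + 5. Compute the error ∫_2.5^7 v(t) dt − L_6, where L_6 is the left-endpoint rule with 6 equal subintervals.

Exact integral: ∫_2.5^7 v(t) dt = -1094.34375.
L_6 = -865.8984375.
Error = -1094.34375 − (-865.8984375) = -228.4453125.

-228.4453125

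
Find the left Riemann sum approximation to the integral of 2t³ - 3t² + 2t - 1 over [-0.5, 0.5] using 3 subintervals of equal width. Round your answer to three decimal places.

Δt = (0.5 − (-0.5))/3 = 1/3.
Left endpoints: -0.5, -1/6, 1/6.
f(-0.5) = -3, f(-1/6) = -77/54, f(1/6) = -20/27.
Sum = Δt · [f(-0.5) + f(-1/6) + f(1/6)].
Sum ≈ -1.722.

-1.722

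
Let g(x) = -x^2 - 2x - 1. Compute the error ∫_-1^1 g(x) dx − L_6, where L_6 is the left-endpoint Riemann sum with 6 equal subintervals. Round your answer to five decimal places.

Exact integral: ∫_-1^1 g(x) dx ≈ -2.6666667.
L_6 ≈ -2.0370370.
Error ≈ -2.6666667 − (-2.0370370) ≈ -0.62963.

-0.62963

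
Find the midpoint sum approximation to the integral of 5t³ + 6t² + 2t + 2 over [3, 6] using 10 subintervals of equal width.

1928.09625

Δt = (6 − 3)/10 = 0.3.
Midpoints: 3.15, 3.45, 3.75, 4.05, 4.35, 4.65, 4.95, 5.25, 5.55, 5.85.
f(3.15) = 224.114375, f(3.45) = 285.633125, f(3.75) = 357.546875, f(4.05) = 440.665625, f(4.35) = 535.799375, f(4.65) = 643.758125, f(4.95) = 765.351875, f(5.25) = 901.390625, f(5.55) = 1052.684375, f(5.85) = 1220.043125.
Sum = Δt · [f(3.15) + f(3.45) + f(3.75) + ...].
Sum = 1928.09625.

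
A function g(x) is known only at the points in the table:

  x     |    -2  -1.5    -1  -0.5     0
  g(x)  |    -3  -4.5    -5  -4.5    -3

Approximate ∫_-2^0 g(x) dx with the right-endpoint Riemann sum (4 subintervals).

Δx = 0.5.
Sum = 0.5·[(-4.5) + (-5) + (-4.5) + (-3)] = -8.5.

-8.5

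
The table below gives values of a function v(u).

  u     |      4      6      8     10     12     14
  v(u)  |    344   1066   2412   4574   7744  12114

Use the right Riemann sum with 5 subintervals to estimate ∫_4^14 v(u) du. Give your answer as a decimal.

Δu = 2.
Sum = 2·[1066 + 2412 + 4574 + 7744 + 12114] = 55820.

55820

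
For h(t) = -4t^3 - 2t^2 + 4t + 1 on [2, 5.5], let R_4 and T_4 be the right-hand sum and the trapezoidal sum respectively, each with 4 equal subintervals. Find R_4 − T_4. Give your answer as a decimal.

-294

R_4 = -1263.63671875.
T_4 = -969.63671875.
R_4 − T_4 = -294.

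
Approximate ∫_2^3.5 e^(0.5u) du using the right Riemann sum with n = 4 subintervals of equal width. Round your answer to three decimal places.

6.660

Δu = (3.5 − 2)/4 = 0.375.
Right endpoints: 2.375, 2.75, 3.125, 3.5.
f(2.375) ≈ 3.279, f(2.75) ≈ 3.955, f(3.125) ≈ 4.771, f(3.5) ≈ 5.755.
Sum = Δu · [f(2.375) + f(2.75) + f(3.125) + f(3.5)].
Sum ≈ 6.660.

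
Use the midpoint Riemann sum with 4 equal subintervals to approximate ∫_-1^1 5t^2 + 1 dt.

Δt = (1 − (-1))/4 = 0.5.
Midpoints: -0.75, -0.25, 0.25, 0.75.
f(-0.75) = 3.8125, f(-0.25) = 1.3125, f(0.25) = 1.3125, f(0.75) = 3.8125.
Sum = Δt · [f(-0.75) + f(-0.25) + f(0.25) + f(0.75)].
Sum = 5.125.

5.125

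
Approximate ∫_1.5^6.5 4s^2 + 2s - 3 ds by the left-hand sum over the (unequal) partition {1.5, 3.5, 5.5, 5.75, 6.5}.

Subinterval widths: 2, 2, 0.25, 0.75.
Left endpoints: 1.5, 3.5, 5.5, 5.75.
f(1.5) = 9, f(3.5) = 53, f(5.5) = 129, f(5.75) = 140.75.
Sum = Σ Δs_i · f(s_i).
Sum = 261.8125.

261.8125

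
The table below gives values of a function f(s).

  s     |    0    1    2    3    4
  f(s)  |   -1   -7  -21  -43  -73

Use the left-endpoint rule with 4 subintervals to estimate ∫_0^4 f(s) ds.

Δs = 1.
Sum = 1·[(-1) + (-7) + (-21) + (-43)] = -72.

-72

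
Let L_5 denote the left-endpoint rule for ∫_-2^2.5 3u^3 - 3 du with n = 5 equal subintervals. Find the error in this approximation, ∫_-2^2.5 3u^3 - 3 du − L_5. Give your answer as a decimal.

30.526875

Exact integral: ∫_-2^2.5 f(u) du = 3.796875.
L_5 = -26.73.
Error = 3.796875 − (-26.73) = 30.526875.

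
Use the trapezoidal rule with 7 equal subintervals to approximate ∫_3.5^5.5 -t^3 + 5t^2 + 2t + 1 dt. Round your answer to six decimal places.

34.352041

Δt = (5.5 − 3.5)/7 = 2/7.
f(3.5) = 26.375, f(53/14) = 71273/2744, f(57/14) = 67325/2744, f(61/14) = 60145/2744, f(65/14) = 49349/2744, f(69/14) = 34553/2744, f(73/14) = 15373/2744, f(5.5) = -3.125.
T_7 = (Δt/2)·[f(t_0) + 2f(t_1) + ... + 2f(t_{6}) + f(t_7)].
Sum ≈ 34.352041.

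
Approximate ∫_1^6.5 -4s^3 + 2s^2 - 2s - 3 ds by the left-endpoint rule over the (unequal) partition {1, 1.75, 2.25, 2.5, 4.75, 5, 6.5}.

-950.90625

Subinterval widths: 0.75, 0.5, 0.25, 2.25, 0.25, 1.5.
Left endpoints: 1, 1.75, 2.25, 2.5, 4.75, 5.
f(1) = -7, f(1.75) = -21.8125, f(2.25) = -42.9375, f(2.5) = -58, f(4.75) = -396.0625, f(5) = -463.
Sum = Σ Δs_i · f(s_i).
Sum = -950.90625.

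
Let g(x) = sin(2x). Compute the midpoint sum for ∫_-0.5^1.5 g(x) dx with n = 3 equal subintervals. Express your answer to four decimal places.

0.8249

Δx = (1.5 − (-0.5))/3 = 2/3.
Midpoints: -1/6, 0.5, 7/6.
g(-1/6) ≈ -0.3272, g(0.5) ≈ 0.8415, g(7/6) ≈ 0.7231.
Sum = Δx · [g(-1/6) + g(0.5) + g(7/6)].
Sum ≈ 0.8249.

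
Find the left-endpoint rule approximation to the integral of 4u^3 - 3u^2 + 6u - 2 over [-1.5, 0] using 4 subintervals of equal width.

Δu = (0 − (-1.5))/4 = 0.375.
Left endpoints: -1.5, -1.125, -0.75, -0.375.
f(-1.5) = -31.25, f(-1.125) = -18.2421875, f(-0.75) = -9.875, f(-0.375) = -4.8828125.
Sum = Δu · [f(-1.5) + f(-1.125) + f(-0.75) + f(-0.375)].
Sum = -24.09375.

-24.09375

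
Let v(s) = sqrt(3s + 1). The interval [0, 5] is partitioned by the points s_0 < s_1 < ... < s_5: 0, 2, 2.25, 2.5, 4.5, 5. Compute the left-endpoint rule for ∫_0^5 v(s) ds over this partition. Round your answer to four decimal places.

Subinterval widths: 2, 0.25, 0.25, 2, 0.5.
Left endpoints: 0, 2, 2.25, 2.5, 4.5.
v(0) ≈ 1.0000, v(2) ≈ 2.6458, v(2.25) ≈ 2.7839, v(2.5) ≈ 2.9155, v(4.5) ≈ 3.8079.
Sum = Σ Δs_i · v(s_i).
Sum ≈ 11.0923.

11.0923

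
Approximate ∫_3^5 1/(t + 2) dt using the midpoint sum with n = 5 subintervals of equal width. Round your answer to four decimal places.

0.3363

Δt = (5 − 3)/5 = 0.4.
Midpoints: 3.2, 3.6, 4, 4.4, 4.8.
f(3.2) = 5/26, f(3.6) = 5/28, f(4) = 1/6, f(4.4) = 0.15625, f(4.8) = 5/34.
Sum = Δt · [f(3.2) + f(3.6) + f(4) + f(4.4) + f(4.8)].
Sum ≈ 0.3363.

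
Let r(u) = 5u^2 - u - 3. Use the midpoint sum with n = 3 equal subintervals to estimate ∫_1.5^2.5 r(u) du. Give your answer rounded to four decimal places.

Δu = (2.5 − 1.5)/3 = 1/3.
Midpoints: 5/3, 2, 7/3.
r(5/3) = 83/9, r(2) = 15, r(7/3) = 197/9.
Sum = Δu · [r(5/3) + r(2) + r(7/3)].
Sum ≈ 15.3704.

15.3704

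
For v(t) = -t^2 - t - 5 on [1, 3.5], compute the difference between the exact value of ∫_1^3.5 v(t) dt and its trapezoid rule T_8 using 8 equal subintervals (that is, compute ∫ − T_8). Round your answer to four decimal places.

Exact integral: ∫_1^3.5 v(t) dt ≈ -32.083333.
T_8 ≈ -32.124023.
Error ≈ -32.083333 − (-32.124023) ≈ 0.0407.

0.0407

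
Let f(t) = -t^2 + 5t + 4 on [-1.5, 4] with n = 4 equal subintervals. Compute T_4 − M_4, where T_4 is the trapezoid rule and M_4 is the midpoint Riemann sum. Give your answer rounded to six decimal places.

-2.599609

T_4 = 32.18359375.
M_4 ≈ 34.78320312.
T_4 − M_4 ≈ -2.599609.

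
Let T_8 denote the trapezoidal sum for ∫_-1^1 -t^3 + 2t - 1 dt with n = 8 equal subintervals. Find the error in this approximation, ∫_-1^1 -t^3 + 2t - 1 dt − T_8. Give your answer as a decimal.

Exact integral: ∫_-1^1 f(t) dt = -2.
T_8 = -2.
Error = -2 − (-2) = 0.

0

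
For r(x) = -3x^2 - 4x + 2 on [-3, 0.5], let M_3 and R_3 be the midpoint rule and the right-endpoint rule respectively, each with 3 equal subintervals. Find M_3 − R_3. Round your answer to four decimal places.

M_3 ≈ -1.434028.
R_3 ≈ 2.138889.
M_3 − R_3 ≈ -3.5729.

-3.5729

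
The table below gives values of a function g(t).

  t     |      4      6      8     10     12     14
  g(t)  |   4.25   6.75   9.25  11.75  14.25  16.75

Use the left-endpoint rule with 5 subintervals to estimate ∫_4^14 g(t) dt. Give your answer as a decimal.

Δt = 2.
Sum = 2·[4.25 + 6.75 + 9.25 + 11.75 + 14.25] = 92.5.

92.5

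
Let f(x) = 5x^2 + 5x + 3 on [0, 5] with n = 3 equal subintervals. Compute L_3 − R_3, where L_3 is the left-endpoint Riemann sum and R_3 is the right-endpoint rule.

L_3 ≈ 172.407407.
R_3 ≈ 422.407407.
L_3 − R_3 = -250.

-250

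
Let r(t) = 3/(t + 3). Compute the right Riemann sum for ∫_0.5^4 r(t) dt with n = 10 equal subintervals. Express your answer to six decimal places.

2.006314

Δt = (4 − 0.5)/10 = 0.35.
Right endpoints: 0.85, 1.2, 1.55, 1.9, 2.25, 2.6, 2.95, 3.3, 3.65, 4.
r(0.85) = 60/77, r(1.2) = 5/7, r(1.55) = 60/91, r(1.9) = 30/49, r(2.25) = 4/7, r(2.6) = 15/28, r(2.95) = 60/119, r(3.3) = 10/21, r(3.65) = 60/133, r(4) = 3/7.
Sum = Δt · [r(0.85) + r(1.2) + r(1.55) + ...].
Sum ≈ 2.006314.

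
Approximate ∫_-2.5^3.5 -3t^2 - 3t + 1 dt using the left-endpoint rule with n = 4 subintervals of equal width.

-41.25

Δt = (3.5 − (-2.5))/4 = 1.5.
Left endpoints: -2.5, -1, 0.5, 2.
f(-2.5) = -10.25, f(-1) = 1, f(0.5) = -1.25, f(2) = -17.
Sum = Δt · [f(-2.5) + f(-1) + f(0.5) + f(2)].
Sum = -41.25.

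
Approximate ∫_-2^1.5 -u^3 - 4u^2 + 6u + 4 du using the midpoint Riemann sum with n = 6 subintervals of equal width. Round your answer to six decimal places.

Δu = (1.5 − (-2))/6 = 7/12.
Midpoints: -41/24, -1.125, -13/24, 1/24, 0.625, 29/24.
f(-41/24) = -178855/13824, f(-1.125) = -3271/512, f(-13/24) = -3659/13824, f(1/24) = 58655/13824, f(0.625) = 3043/512, f(29/24) = 50395/13824.
Sum = Δu · [f(-41/24) + f(-1.125) + f(-13/24) + ...].
Sum ≈ -3.359737.

-3.359737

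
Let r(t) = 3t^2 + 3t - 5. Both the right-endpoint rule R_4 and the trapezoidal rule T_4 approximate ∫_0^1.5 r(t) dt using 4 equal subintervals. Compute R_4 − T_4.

R_4 = 1.46484375.
T_4 = -0.64453125.
R_4 − T_4 = 2.109375.

2.109375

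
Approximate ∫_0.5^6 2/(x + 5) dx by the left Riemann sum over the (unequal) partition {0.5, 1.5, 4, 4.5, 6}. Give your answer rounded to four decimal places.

Subinterval widths: 1, 2.5, 0.5, 1.5.
Left endpoints: 0.5, 1.5, 4, 4.5.
f(0.5) = 4/11, f(1.5) = 4/13, f(4) = 2/9, f(4.5) = 4/19.
Sum = Σ Δx_i · f(x_i).
Sum ≈ 1.5598.

1.5598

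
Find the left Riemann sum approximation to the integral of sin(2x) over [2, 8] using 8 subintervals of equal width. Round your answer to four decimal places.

-0.0535

Δx = (8 − 2)/8 = 0.75.
Left endpoints: 2, 2.75, 3.5, 4.25, 5, 5.75, 6.5, 7.25.
f(2) ≈ -0.7568, f(2.75) ≈ -0.7055, f(3.5) ≈ 0.6570, f(4.25) ≈ 0.7985, f(5) ≈ -0.5440, f(5.75) ≈ -0.8755, f(6.5) ≈ 0.4202, f(7.25) ≈ 0.9349.
Sum = Δx · [f(2) + f(2.75) + f(3.5) + ...].
Sum ≈ -0.0535.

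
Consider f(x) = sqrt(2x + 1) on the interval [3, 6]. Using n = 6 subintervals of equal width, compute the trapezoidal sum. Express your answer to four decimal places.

9.4485

Δx = (6 − 3)/6 = 0.5.
f(3) ≈ 2.6458, f(3.5) ≈ 2.8284, f(4) ≈ 3.0000, f(4.5) ≈ 3.1623, f(5) ≈ 3.3166, f(5.5) ≈ 3.4641, f(6) ≈ 3.6056.
T_6 = (Δx/2)·[f(x_0) + 2f(x_1) + ... + 2f(x_{5}) + f(x_6)].
Sum ≈ 9.4485.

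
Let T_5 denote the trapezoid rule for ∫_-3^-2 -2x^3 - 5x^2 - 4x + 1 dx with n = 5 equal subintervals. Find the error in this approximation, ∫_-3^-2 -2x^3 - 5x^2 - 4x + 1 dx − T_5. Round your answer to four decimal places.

Exact integral: ∫_-3^-2 f(x) dx ≈ 11.833333.
T_5 = 11.9.
Error ≈ 11.833333 − 11.9 ≈ -0.0667.

-0.0667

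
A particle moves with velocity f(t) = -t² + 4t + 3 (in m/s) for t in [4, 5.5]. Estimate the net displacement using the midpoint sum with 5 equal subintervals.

-1.11375

Δt = (5.5 − 4)/5 = 0.3.
Midpoints: 4.15, 4.45, 4.75, 5.05, 5.35.
f(4.15) = 2.3775, f(4.45) = 0.9975, f(4.75) = -0.5625, f(5.05) = -2.3025, f(5.35) = -4.2225.
Sum = Δt · [f(4.15) + f(4.45) + f(4.75) + f(5.05) + f(5.35)].
Sum = -1.11375.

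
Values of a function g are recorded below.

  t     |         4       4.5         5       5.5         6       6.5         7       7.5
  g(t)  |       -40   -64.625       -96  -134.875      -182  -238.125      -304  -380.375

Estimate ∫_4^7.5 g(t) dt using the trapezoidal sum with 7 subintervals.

-614.90625

Δt = 0.5.
T_7 = (0.5/2)·[(-40) + 2·(-64.625) + 2·(-96) + 2·(-134.875) + 2·(-182) + 2·(-238.125) + 2·(-304) + (-380.375)] = -614.90625.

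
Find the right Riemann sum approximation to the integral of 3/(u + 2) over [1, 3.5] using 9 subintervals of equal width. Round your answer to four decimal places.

1.7568

Δu = (3.5 − 1)/9 = 5/18.
Right endpoints: 23/18, 14/9, 11/6, 19/9, 43/18, 8/3, 53/18, 29/9, 3.5.
f(23/18) = 54/59, f(14/9) = 0.84375, f(11/6) = 18/23, f(19/9) = 27/37, f(43/18) = 54/79, f(8/3) = 9/14, f(53/18) = 54/89, f(29/9) = 27/47, f(3.5) = 6/11.
Sum = Δu · [f(23/18) + f(14/9) + f(11/6) + ...].
Sum ≈ 1.7568.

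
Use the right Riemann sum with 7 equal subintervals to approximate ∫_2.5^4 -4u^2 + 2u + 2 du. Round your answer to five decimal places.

Δu = (4 − 2.5)/7 = 3/14.
Right endpoints: 19/7, 41/14, 22/7, 47/14, 25/7, 53/14, 4.
f(19/7) = -1080/49, f(41/14) = -1296/49, f(22/7) = -1530/49, f(47/14) = -1782/49, f(25/7) = -2052/49, f(53/14) = -2340/49, f(4) = -54.
Sum = Δu · [f(19/7) + f(41/14) + f(22/7) + ...].
Sum ≈ -55.65306.

-55.65306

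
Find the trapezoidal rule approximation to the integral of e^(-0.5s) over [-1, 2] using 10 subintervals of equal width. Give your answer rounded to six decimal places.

2.566485

Δs = (2 − (-1))/10 = 0.3.
f(-1) ≈ 1.648721, f(-0.7) ≈ 1.419068, f(-0.4) ≈ 1.221403, f(-0.1) ≈ 1.051271, f(0.2) ≈ 0.904837, f(0.5) ≈ 0.778801, f(0.8) ≈ 0.670320, f(1.1) ≈ 0.576950, f(1.4) ≈ 0.496585, f(1.7) ≈ 0.427415, f(2) ≈ 0.367879.
T_10 = (Δs/2)·[f(s_0) + 2f(s_1) + ... + 2f(s_{9}) + f(s_10)].
Sum ≈ 2.566485.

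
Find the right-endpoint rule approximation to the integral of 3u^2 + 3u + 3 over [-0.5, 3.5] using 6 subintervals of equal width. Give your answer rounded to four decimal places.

Δu = (3.5 − (-0.5))/6 = 2/3.
Right endpoints: 1/6, 5/6, 1.5, 13/6, 17/6, 3.5.
f(1/6) = 43/12, f(5/6) = 91/12, f(1.5) = 14.25, f(13/6) = 283/12, f(17/6) = 427/12, f(3.5) = 50.25.
Sum = Δu · [f(1/6) + f(5/6) + f(1.5) + ...].
Sum ≈ 89.8889.

89.8889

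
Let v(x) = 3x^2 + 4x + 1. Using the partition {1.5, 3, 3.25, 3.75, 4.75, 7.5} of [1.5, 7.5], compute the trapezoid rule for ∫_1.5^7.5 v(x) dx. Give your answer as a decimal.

545.15625

Subinterval widths: 1.5, 0.25, 0.5, 1, 2.75.
v(1.5) = 13.75, v(3) = 40, v(3.25) = 45.6875, v(3.75) = 58.1875, v(4.75) = 87.6875, v(7.5) = 199.75.
On each subinterval the trapezoid contributes (Δx_i/2)·[v(x_{i-1}) + v(x_i)].
Sum = 545.15625.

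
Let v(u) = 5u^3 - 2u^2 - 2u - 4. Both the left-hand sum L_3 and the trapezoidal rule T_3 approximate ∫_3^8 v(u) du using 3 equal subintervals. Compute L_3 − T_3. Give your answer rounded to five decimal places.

L_3 ≈ 2885.9259259.
T_3 ≈ 4806.7592593.
L_3 − T_3 ≈ -1920.83333.

-1920.83333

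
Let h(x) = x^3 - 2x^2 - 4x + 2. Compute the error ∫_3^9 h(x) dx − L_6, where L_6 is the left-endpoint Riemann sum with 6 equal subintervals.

Exact integral: ∫_3^9 h(x) dx = 1020.
L_6 = 769.
Error = 1020 − 769 = 251.

251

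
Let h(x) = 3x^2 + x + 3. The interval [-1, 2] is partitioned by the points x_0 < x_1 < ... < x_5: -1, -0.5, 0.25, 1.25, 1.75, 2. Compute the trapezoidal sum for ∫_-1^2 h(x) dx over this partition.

Subinterval widths: 0.5, 0.75, 1, 0.5, 0.25.
h(-1) = 5, h(-0.5) = 3.25, h(0.25) = 3.4375, h(1.25) = 8.9375, h(1.75) = 13.9375, h(2) = 17.
On each subinterval the trapezoid contributes (Δx_i/2)·[h(x_{i-1}) + h(x_i)].
Sum = 20.34375.

20.34375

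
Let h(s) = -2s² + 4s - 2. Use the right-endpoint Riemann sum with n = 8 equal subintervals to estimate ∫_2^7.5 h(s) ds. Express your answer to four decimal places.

-211.6426

Δs = (7.5 − 2)/8 = 0.6875.
Right endpoints: 2.6875, 3.375, 4.0625, 4.75, 5.4375, 6.125, 6.8125, 7.5.
h(2.6875) = -5.6953125, h(3.375) = -11.28125, h(4.0625) = -18.7578125, h(4.75) = -28.125, h(5.4375) = -39.3828125, h(6.125) = -52.53125, h(6.8125) = -67.5703125, h(7.5) = -84.5.
Sum = Δs · [h(2.6875) + h(3.375) + h(4.0625) + ...].
Sum ≈ -211.6426.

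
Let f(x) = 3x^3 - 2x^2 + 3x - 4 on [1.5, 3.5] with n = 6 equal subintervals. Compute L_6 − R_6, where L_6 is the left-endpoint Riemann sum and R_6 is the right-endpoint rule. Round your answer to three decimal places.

-34.833

L_6 ≈ 72.75926.
R_6 ≈ 107.59259.
L_6 − R_6 ≈ -34.833.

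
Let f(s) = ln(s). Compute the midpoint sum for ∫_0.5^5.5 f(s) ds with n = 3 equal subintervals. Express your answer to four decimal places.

4.8779

Δs = (5.5 − 0.5)/3 = 5/3.
Midpoints: 4/3, 3, 14/3.
f(4/3) ≈ 0.2877, f(3) ≈ 1.0986, f(14/3) ≈ 1.5404.
Sum = Δs · [f(4/3) + f(3) + f(14/3)].
Sum ≈ 4.8779.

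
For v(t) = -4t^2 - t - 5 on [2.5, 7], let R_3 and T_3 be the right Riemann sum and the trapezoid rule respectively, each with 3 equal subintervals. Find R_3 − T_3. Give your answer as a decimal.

R_3 = -618.75.
T_3 = -487.125.
R_3 − T_3 = -131.625.

-131.625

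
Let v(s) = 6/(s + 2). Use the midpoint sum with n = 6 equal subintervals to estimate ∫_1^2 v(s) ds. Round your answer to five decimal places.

Δs = (2 − 1)/6 = 1/6.
Midpoints: 13/12, 1.25, 17/12, 19/12, 1.75, 23/12.
v(13/12) = 72/37, v(1.25) = 24/13, v(17/12) = 72/41, v(19/12) = 72/43, v(1.75) = 1.6, v(23/12) = 72/47.
Sum = Δs · [v(13/12) + v(1.25) + v(17/12) + ...].
Sum ≈ 1.72576.

1.72576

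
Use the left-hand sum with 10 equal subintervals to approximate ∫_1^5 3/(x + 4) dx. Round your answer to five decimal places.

1.81780

Δx = (5 − 1)/10 = 0.4.
Left endpoints: 1, 1.4, 1.8, 2.2, 2.6, 3, 3.4, 3.8, 4.2, 4.6.
f(1) = 0.6, f(1.4) = 5/9, f(1.8) = 15/29, f(2.2) = 15/31, f(2.6) = 5/11, f(3) = 3/7, f(3.4) = 15/37, f(3.8) = 5/13, f(4.2) = 15/41, f(4.6) = 15/43.
Sum = Δx · [f(1) + f(1.4) + f(1.8) + ...].
Sum ≈ 1.81780.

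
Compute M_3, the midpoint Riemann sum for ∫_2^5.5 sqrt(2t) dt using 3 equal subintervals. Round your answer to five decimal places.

Δt = (5.5 − 2)/3 = 7/6.
Midpoints: 31/12, 3.75, 59/12.
f(31/12) ≈ 2.27303, f(3.75) ≈ 2.73861, f(59/12) ≈ 3.13581.
Sum = Δt · [f(31/12) + f(3.75) + f(59/12)].
Sum ≈ 9.50537.

9.50537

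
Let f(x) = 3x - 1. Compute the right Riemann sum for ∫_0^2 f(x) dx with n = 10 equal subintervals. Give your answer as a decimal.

4.6

Δx = (2 − 0)/10 = 0.2.
Right endpoints: 0.2, 0.4, 0.6, 0.8, 1, 1.2, 1.4, 1.6, 1.8, 2.
f(0.2) = -0.4, f(0.4) = 0.2, f(0.6) = 0.8, f(0.8) = 1.4, f(1) = 2, f(1.2) = 2.6, f(1.4) = 3.2, f(1.6) = 3.8, f(1.8) = 4.4, f(2) = 5.
Sum = Δx · [f(0.2) + f(0.4) + f(0.6) + ...].
Sum = 4.6.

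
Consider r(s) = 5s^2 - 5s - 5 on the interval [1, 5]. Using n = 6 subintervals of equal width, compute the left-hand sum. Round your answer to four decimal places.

94.8148

Δs = (5 − 1)/6 = 2/3.
Left endpoints: 1, 5/3, 7/3, 3, 11/3, 13/3.
r(1) = -5, r(5/3) = 5/9, r(7/3) = 95/9, r(3) = 25, r(11/3) = 395/9, r(13/3) = 605/9.
Sum = Δs · [r(1) + r(5/3) + r(7/3) + ...].
Sum ≈ 94.8148.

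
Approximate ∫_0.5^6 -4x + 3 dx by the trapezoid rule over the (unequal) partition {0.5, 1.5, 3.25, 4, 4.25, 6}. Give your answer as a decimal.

Subinterval widths: 1, 1.75, 0.75, 0.25, 1.75.
f(0.5) = 1, f(1.5) = -3, f(3.25) = -10, f(4) = -13, f(4.25) = -14, f(6) = -21.
On each subinterval the trapezoid contributes (Δx_i/2)·[f(x_{i-1}) + f(x_i)].
Sum = -55.

-55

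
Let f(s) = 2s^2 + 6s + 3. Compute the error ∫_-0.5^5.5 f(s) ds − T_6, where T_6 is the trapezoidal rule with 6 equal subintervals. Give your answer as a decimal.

Exact integral: ∫_-0.5^5.5 f(s) ds = 219.
T_6 = 221.
Error = 219 − 221 = -2.

-2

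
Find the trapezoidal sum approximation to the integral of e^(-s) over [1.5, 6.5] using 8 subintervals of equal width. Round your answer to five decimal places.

0.22879

Δs = (6.5 − 1.5)/8 = 0.625.
f(1.5) ≈ 0.22313, f(2.125) ≈ 0.11943, f(2.75) ≈ 0.06393, f(3.375) ≈ 0.03422, f(4) ≈ 0.01832, f(4.625) ≈ 0.00980, f(5.25) ≈ 0.00525, f(5.875) ≈ 0.00281, f(6.5) ≈ 0.00150.
T_8 = (Δs/2)·[f(s_0) + 2f(s_1) + ... + 2f(s_{7}) + f(s_8)].
Sum ≈ 0.22879.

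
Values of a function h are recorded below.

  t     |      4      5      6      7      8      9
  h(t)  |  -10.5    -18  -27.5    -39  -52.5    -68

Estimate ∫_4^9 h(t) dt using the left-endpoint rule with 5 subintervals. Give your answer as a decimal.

-147.5

Δt = 1.
Sum = 1·[(-10.5) + (-18) + (-27.5) + (-39) + (-52.5)] = -147.5.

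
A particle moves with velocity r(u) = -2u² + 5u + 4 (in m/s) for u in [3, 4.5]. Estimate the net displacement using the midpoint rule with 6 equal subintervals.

-8.609375

Δu = (4.5 − 3)/6 = 0.25.
Midpoints: 3.125, 3.375, 3.625, 3.875, 4.125, 4.375.
r(3.125) = 0.09375, r(3.375) = -1.90625, r(3.625) = -4.15625, r(3.875) = -6.65625, r(4.125) = -9.40625, r(4.375) = -12.40625.
Sum = Δu · [r(3.125) + r(3.375) + r(3.625) + ...].
Sum = -8.609375.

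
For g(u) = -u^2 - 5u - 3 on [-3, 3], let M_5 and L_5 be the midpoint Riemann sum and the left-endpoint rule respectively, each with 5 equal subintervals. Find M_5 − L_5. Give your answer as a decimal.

-15.84

M_5 = -35.28.
L_5 = -19.44.
M_5 − L_5 = -15.84.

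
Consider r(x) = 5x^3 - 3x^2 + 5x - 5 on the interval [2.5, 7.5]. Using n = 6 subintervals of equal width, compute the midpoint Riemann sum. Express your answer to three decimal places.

Δx = (7.5 − 2.5)/6 = 5/6.
Midpoints: 35/12, 3.75, 55/12, 65/12, 6.25, 85/12.
r(35/12) = 186835/1728, r(3.75) = 235.234375, r(55/12) = 753935/1728, r(65/12) = 1259185/1728, r(6.25) = 1129.765625, r(85/12) = 2863085/1728.
Sum = Δx · [r(35/12) + r(3.75) + r(55/12) + ...].
Sum ≈ 3579.167.

3579.167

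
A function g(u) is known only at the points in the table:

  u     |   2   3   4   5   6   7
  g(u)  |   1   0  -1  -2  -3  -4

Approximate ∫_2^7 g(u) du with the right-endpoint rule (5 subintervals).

Δu = 1.
Sum = 1·[0 + (-1) + (-2) + (-3) + (-4)] = -10.

-10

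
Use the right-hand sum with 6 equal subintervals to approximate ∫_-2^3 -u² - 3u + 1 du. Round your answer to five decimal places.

Δu = (3 − (-2))/6 = 5/6.
Right endpoints: -7/6, -1/3, 0.5, 4/3, 13/6, 3.
f(-7/6) = 113/36, f(-1/3) = 17/9, f(0.5) = -0.75, f(4/3) = -43/9, f(13/6) = -367/36, f(3) = -17.
Sum = Δu · [f(-7/6) + f(-1/3) + f(0.5) + ...].
Sum ≈ -23.07870.

-23.07870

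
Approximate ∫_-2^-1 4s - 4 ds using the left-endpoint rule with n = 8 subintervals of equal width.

-10.25

Δs = (-1 − (-2))/8 = 0.125.
Left endpoints: -2, -1.875, -1.75, -1.625, -1.5, -1.375, -1.25, -1.125.
f(-2) = -12, f(-1.875) = -11.5, f(-1.75) = -11, f(-1.625) = -10.5, f(-1.5) = -10, f(-1.375) = -9.5, f(-1.25) = -9, f(-1.125) = -8.5.
Sum = Δs · [f(-2) + f(-1.875) + f(-1.75) + ...].
Sum = -10.25.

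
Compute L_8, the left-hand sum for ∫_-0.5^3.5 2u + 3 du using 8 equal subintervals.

Δu = (3.5 − (-0.5))/8 = 0.5.
Left endpoints: -0.5, 0, 0.5, 1, 1.5, 2, 2.5, 3.
f(-0.5) = 2, f(0) = 3, f(0.5) = 4, f(1) = 5, f(1.5) = 6, f(2) = 7, f(2.5) = 8, f(3) = 9.
Sum = Δu · [f(-0.5) + f(0) + f(0.5) + ...].
Sum = 22.

22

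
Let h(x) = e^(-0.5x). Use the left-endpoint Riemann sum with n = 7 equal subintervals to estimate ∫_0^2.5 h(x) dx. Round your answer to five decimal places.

Δx = (2.5 − 0)/7 = 5/14.
Left endpoints: 0, 5/14, 5/7, 15/14, 10/7, 25/14, 15/7.
h(0) ≈ 1.00000, h(5/14) ≈ 0.83646, h(5/7) ≈ 0.69967, h(15/14) ≈ 0.58525, h(10/7) ≈ 0.48954, h(25/14) ≈ 0.40948, h(15/7) ≈ 0.34252.
Sum = Δx · [h(0) + h(5/14) + h(5/7) + ...].
Sum ≈ 1.55819.

1.55819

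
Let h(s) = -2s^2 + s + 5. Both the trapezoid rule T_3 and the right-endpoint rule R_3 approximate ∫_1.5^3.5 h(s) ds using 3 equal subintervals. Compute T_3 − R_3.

T_3 ≈ -11.629630.
R_3 ≈ -17.629630.
T_3 − R_3 = 6.

6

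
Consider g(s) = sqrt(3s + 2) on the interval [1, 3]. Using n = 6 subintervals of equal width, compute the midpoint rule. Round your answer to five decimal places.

5.62379

Δs = (3 − 1)/6 = 1/3.
Midpoints: 7/6, 1.5, 11/6, 13/6, 2.5, 17/6.
g(7/6) ≈ 2.34521, g(1.5) ≈ 2.54951, g(11/6) ≈ 2.73861, g(13/6) ≈ 2.91548, g(2.5) ≈ 3.08221, g(17/6) ≈ 3.24037.
Sum = Δs · [g(7/6) + g(1.5) + g(11/6) + ...].
Sum ≈ 5.62379.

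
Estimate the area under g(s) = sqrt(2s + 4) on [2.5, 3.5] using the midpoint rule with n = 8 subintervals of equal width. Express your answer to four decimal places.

3.1610

Δs = (3.5 − 2.5)/8 = 0.125.
Midpoints: 2.5625, 2.6875, 2.8125, 2.9375, 3.0625, 3.1875, 3.3125, 3.4375.
g(2.5625) ≈ 3.0208, g(2.6875) ≈ 3.0619, g(2.8125) ≈ 3.1024, g(2.9375) ≈ 3.1425, g(3.0625) ≈ 3.1820, g(3.1875) ≈ 3.2210, g(3.3125) ≈ 3.2596, g(3.4375) ≈ 3.2977.
Sum = Δs · [g(2.5625) + g(2.6875) + g(2.8125) + ...].
Sum ≈ 3.1610.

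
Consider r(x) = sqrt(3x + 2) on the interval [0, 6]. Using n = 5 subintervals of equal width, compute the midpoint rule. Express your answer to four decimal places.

Δx = (6 − 0)/5 = 1.2.
Midpoints: 0.6, 1.8, 3, 4.2, 5.4.
r(0.6) ≈ 1.9494, r(1.8) ≈ 2.7203, r(3) ≈ 3.3166, r(4.2) ≈ 3.8210, r(5.4) ≈ 4.2661.
Sum = Δx · [r(0.6) + r(1.8) + r(3) + r(4.2) + r(5.4)].
Sum ≈ 19.2881.

19.2881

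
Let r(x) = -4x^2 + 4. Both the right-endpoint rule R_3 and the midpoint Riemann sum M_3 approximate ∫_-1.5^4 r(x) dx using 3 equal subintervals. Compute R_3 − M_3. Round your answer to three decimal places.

-68.903

R_3 ≈ -130.57407.
M_3 ≈ -61.67130.
R_3 − M_3 ≈ -68.903.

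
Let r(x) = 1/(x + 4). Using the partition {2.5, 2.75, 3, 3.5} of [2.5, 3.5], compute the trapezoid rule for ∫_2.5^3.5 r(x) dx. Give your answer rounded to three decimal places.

Subinterval widths: 0.25, 0.25, 0.5.
r(2.5) = 2/13, r(2.75) = 4/27, r(3) = 1/7, r(3.5) = 2/15.
On each subinterval the trapezoid contributes (Δx_i/2)·[r(x_{i-1}) + r(x_i)].
Sum ≈ 0.143.

0.143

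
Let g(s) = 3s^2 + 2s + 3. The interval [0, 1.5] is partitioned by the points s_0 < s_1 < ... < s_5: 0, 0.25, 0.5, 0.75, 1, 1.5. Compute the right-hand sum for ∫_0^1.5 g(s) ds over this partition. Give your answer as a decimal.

Subinterval widths: 0.25, 0.25, 0.25, 0.25, 0.5.
Right endpoints: 0.25, 0.5, 0.75, 1, 1.5.
g(0.25) = 3.6875, g(0.5) = 4.75, g(0.75) = 6.1875, g(1) = 8, g(1.5) = 12.75.
Sum = Σ Δs_i · g(s_i).
Sum = 12.03125.

12.03125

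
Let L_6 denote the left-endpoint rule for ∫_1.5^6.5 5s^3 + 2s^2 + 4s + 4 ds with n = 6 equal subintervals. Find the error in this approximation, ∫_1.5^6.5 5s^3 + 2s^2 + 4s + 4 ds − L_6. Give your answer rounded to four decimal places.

Exact integral: ∫_1.5^6.5 f(s) ds ≈ 2505.833333.
L_6 ≈ 1934.942130.
Error ≈ 2505.833333 − 1934.942130 ≈ 570.8912.

570.8912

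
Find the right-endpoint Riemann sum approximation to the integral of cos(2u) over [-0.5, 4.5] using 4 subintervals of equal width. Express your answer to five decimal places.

Δu = (4.5 − (-0.5))/4 = 1.25.
Right endpoints: 0.75, 2, 3.25, 4.5.
f(0.75) ≈ 0.07074, f(2) ≈ -0.65364, f(3.25) ≈ 0.97659, f(4.5) ≈ -0.91113.
Sum = Δu · [f(0.75) + f(2) + f(3.25) + f(4.5)].
Sum ≈ -0.64681.

-0.64681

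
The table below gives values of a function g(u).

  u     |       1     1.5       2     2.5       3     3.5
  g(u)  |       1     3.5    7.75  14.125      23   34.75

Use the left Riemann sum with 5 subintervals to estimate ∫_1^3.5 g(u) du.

Δu = 0.5.
Sum = 0.5·[1 + 3.5 + 7.75 + 14.125 + 23] = 24.6875.

24.6875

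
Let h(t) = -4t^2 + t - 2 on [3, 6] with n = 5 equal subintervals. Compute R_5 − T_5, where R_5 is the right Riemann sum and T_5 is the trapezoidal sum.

-31.5

R_5 = -276.72.
T_5 = -245.22.
R_5 − T_5 = -31.5.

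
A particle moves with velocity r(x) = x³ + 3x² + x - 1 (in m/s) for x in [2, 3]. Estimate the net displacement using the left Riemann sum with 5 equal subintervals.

33.32

Δx = (3 − 2)/5 = 0.2.
Left endpoints: 2, 2.2, 2.4, 2.6, 2.8.
r(2) = 21, r(2.2) = 26.368, r(2.4) = 32.504, r(2.6) = 39.456, r(2.8) = 47.272.
Sum = Δx · [r(2) + r(2.2) + r(2.4) + r(2.6) + r(2.8)].
Sum = 33.32.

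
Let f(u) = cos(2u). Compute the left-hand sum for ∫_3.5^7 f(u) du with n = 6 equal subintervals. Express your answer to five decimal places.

0.32745

Δu = (7 − 3.5)/6 = 7/12.
Left endpoints: 3.5, 49/12, 14/3, 5.25, 35/6, 77/12.
f(3.5) ≈ 0.75390, f(49/12) ≈ -0.30761, f(14/3) ≈ -0.99582, f(5.25) ≈ -0.47554, f(35/6) ≈ 0.62184, f(77/12) ≈ 0.96458.
Sum = Δu · [f(3.5) + f(49/12) + f(14/3) + ...].
Sum ≈ 0.32745.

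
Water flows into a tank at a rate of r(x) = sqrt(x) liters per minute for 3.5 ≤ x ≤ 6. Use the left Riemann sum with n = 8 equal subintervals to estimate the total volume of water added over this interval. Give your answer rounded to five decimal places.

5.34176

Δx = (6 − 3.5)/8 = 0.3125.
Left endpoints: 3.5, 3.8125, 4.125, 4.4375, 4.75, 5.0625, 5.375, 5.6875.
r(3.5) ≈ 1.87083, r(3.8125) ≈ 1.95256, r(4.125) ≈ 2.03101, r(4.4375) ≈ 2.10654, r(4.75) ≈ 2.17945, r(5.0625) ≈ 2.25000, r(5.375) ≈ 2.31840, r(5.6875) ≈ 2.38485.
Sum = Δx · [r(3.5) + r(3.8125) + r(4.125) + ...].
Sum ≈ 5.34176.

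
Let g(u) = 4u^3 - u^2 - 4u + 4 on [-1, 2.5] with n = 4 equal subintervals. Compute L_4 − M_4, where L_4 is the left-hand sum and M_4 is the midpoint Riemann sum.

L_4 = 18.921875.
M_4 = 34.234375.
L_4 − M_4 = -15.3125.

-15.3125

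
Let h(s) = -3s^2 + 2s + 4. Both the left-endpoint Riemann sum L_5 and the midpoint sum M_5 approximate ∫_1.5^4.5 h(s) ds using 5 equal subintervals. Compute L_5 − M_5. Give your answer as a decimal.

13.59

L_5 = -43.89.
M_5 = -57.48.
L_5 − M_5 = 13.59.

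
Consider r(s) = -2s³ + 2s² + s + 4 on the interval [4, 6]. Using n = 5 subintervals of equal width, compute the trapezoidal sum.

-402.16

Δs = (6 − 4)/5 = 0.4.
r(4) = -88, r(4.4) = -123.248, r(4.8) = -166.304, r(5.2) = -217.936, r(5.6) = -278.912, r(6) = -350.
T_5 = (Δs/2)·[r(s_0) + 2r(s_1) + ... + 2r(s_{4}) + r(s_5)].
Sum = -402.16.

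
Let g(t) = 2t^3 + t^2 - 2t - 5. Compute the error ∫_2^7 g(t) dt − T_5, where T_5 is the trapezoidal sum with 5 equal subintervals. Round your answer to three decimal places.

-23.333

Exact integral: ∫_2^7 g(t) dt ≈ 1234.16667.
T_5 = 1257.5.
Error ≈ 1234.16667 − 1257.5 ≈ -23.333.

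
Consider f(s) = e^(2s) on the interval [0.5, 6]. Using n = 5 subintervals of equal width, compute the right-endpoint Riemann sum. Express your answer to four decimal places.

201335.9383

Δs = (6 − 0.5)/5 = 1.1.
Right endpoints: 1.6, 2.7, 3.8, 4.9, 6.
f(1.6) ≈ 24.5325, f(2.7) ≈ 221.4064, f(3.8) ≈ 1998.1959, f(4.9) ≈ 18033.7449, f(6) ≈ 162754.7914.
Sum = Δs · [f(1.6) + f(2.7) + f(3.8) + f(4.9) + f(6)].
Sum ≈ 201335.9383.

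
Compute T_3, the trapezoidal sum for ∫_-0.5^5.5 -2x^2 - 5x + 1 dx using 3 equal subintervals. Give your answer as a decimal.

Δx = (5.5 − (-0.5))/3 = 2.
f(-0.5) = 3, f(1.5) = -11, f(3.5) = -41, f(5.5) = -87.
T_3 = (Δx/2)·[f(x_0) + 2f(x_1) + 2f(x_2) + f(x_3)].
Sum = -188.

-188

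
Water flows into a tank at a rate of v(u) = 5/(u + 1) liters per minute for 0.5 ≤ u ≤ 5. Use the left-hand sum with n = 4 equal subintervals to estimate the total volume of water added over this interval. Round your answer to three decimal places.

8.547

Δu = (5 − 0.5)/4 = 1.125.
Left endpoints: 0.5, 1.625, 2.75, 3.875.
v(0.5) = 10/3, v(1.625) = 40/21, v(2.75) = 4/3, v(3.875) = 40/39.
Sum = Δu · [v(0.5) + v(1.625) + v(2.75) + v(3.875)].
Sum ≈ 8.547.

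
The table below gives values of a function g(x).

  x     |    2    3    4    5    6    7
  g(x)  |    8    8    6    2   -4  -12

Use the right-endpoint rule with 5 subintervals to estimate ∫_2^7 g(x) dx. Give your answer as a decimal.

0

Δx = 1.
Sum = 1·[8 + 6 + 2 + (-4) + (-12)] = 0.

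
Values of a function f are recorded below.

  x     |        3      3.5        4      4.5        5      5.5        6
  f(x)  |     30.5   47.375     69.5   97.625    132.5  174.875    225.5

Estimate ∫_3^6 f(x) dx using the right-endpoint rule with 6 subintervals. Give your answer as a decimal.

373.6875

Δx = 0.5.
Sum = 0.5·[47.375 + 69.5 + 97.625 + 132.5 + 174.875 + 225.5] = 373.6875.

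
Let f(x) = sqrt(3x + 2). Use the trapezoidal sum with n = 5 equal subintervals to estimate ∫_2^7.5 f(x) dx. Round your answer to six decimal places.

21.897496

Δx = (7.5 − 2)/5 = 1.1.
f(2) ≈ 2.828427, f(3.1) ≈ 3.361547, f(4.2) ≈ 3.820995, f(5.3) ≈ 4.230839, f(6.4) ≈ 4.604346, f(7.5) ≈ 4.949747.
T_5 = (Δx/2)·[f(x_0) + 2f(x_1) + ... + 2f(x_{4}) + f(x_5)].
Sum ≈ 21.897496.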